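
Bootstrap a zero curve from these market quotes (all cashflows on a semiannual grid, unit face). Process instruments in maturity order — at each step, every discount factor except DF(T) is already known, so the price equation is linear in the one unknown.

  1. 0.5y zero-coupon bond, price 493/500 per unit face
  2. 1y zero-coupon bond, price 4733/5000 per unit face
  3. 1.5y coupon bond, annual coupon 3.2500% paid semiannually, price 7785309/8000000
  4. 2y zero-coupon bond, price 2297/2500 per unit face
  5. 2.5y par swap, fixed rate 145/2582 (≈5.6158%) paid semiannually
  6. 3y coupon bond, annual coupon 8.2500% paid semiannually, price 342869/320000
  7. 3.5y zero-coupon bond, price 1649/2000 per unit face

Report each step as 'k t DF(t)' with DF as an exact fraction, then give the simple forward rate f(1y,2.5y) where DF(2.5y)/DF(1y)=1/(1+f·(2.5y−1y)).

1 1/2 493/500
2 1 4733/5000
3 3/2 9267/10000
4 2 2297/2500
5 5/2 1739/2000
6 3 8449/10000
7 7/2 1649/2000
f(1y,2.5y) = ((4733/5000)/(1739/2000) − 1)/(3/2) = 514/8695 ≈ 5.9114%

step 1 [0.5y] zero: DF = P = 493/500 ≈ 0.986000
step 2 [1y] zero: DF = P = 4733/5000 ≈ 0.946600
step 3 [1.5y] bond c/2=13/800: DF=(7785309/8000000 − 13/800·(0.986000+0.946600))/(1+13/800) = 9267/10000 ≈ 0.926700
step 4 [2y] zero: DF = P = 2297/2500 ≈ 0.918800
step 5 [2.5y] swap r/2=145/5164: DF=(1 − 145/5164·(0.986000+0.946600+0.926700+0.918800))/(1+145/5164) = 1739/2000 ≈ 0.869500
step 6 [3y] bond c/2=33/800: DF=(342869/320000 − 33/800·(0.986000+0.946600+0.926700+0.918800+0.869500))/(1+33/800) = 8449/10000 ≈ 0.844900
step 7 [3.5y] zero: DF = P = 1649/2000 ≈ 0.824500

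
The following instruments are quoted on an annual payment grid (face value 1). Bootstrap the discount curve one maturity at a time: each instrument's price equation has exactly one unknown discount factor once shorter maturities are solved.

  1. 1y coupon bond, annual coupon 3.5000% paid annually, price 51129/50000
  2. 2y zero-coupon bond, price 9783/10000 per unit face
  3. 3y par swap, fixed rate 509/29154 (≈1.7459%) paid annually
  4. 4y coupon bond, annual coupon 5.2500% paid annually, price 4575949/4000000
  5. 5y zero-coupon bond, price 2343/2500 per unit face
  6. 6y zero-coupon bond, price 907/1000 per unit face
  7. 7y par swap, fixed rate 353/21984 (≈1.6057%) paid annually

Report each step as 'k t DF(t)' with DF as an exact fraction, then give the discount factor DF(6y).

step 1 [1y] bond c/1=7/200: DF=(51129/50000 − 7/200·(0))/(1+7/200) = 247/250 ≈ 0.988000
step 2 [2y] zero: DF = P = 9783/10000 ≈ 0.978300
step 3 [3y] swap r/1=509/29154: DF=(1 − 509/29154·(0.988000+0.978300))/(1+509/29154) = 9491/10000 ≈ 0.949100
step 4 [4y] bond c/1=21/400: DF=(4575949/4000000 − 21/400·(0.988000+0.978300+0.949100))/(1+21/400) = 1883/2000 ≈ 0.941500
step 5 [5y] zero: DF = P = 2343/2500 ≈ 0.937200
step 6 [6y] zero: DF = P = 907/1000 ≈ 0.907000
step 7 [7y] swap r/1=353/21984: DF=(1 − 353/21984·(0.988000+0.978300+0.949100+0.941500+0.937200+0.907000))/(1+353/21984) = 8941/10000 ≈ 0.894100

1 1 247/250
2 2 9783/10000
3 3 9491/10000
4 4 1883/2000
5 5 2343/2500
6 6 907/1000
7 7 8941/10000
DF(6y) = 907/1000 ≈ 0.907000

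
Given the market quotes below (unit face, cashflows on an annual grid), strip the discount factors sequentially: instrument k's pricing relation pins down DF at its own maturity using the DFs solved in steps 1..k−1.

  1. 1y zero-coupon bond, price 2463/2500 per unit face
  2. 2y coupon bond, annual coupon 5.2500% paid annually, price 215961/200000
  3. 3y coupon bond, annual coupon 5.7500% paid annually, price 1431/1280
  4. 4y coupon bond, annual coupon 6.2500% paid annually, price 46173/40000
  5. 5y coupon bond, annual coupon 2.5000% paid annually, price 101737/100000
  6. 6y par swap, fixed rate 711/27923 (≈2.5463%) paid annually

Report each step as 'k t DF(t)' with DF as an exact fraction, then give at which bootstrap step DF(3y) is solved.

step 1 [1y] zero: DF = P = 2463/2500 ≈ 0.985200
step 2 [2y] bond c/1=21/400: DF=(215961/200000 − 21/400·(0.985200))/(1+21/400) = 1221/1250 ≈ 0.976800
step 3 [3y] bond c/1=23/400: DF=(1431/1280 − 23/400·(0.985200+0.976800))/(1+23/400) = 1901/2000 ≈ 0.950500
step 4 [4y] bond c/1=1/16: DF=(46173/40000 − 1/16·(0.985200+0.976800+0.950500))/(1+1/16) = 9151/10000 ≈ 0.915100
step 5 [5y] bond c/1=1/40: DF=(101737/100000 − 1/40·(0.985200+0.976800+0.950500+0.915100))/(1+1/40) = 562/625 ≈ 0.899200
step 6 [6y] swap r/1=711/27923: DF=(1 − 711/27923·(0.985200+0.976800+0.950500+0.915100+0.899200))/(1+711/27923) = 4289/5000 ≈ 0.857800

1 1 2463/2500
2 2 1221/1250
3 3 1901/2000
4 4 9151/10000
5 5 562/625
6 6 4289/5000
DF(3y) is solved at step 3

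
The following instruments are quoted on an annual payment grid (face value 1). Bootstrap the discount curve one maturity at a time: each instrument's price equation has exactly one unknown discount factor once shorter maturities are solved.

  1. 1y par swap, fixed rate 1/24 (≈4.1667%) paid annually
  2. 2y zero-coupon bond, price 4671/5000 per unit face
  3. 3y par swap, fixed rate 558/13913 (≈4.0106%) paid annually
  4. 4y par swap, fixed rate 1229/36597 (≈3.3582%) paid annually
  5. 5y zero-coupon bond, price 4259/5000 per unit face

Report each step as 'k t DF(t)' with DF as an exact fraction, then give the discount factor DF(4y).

1 1 24/25
2 2 4671/5000
3 3 2221/2500
4 4 8771/10000
5 5 4259/5000
DF(4y) = 8771/10000 ≈ 0.877100

step 1 [1y] swap r/1=1/24: DF=(1 − 1/24·(0))/(1+1/24) = 24/25 ≈ 0.960000
step 2 [2y] zero: DF = P = 4671/5000 ≈ 0.934200
step 3 [3y] swap r/1=558/13913: DF=(1 − 558/13913·(0.960000+0.934200))/(1+558/13913) = 2221/2500 ≈ 0.888400
step 4 [4y] swap r/1=1229/36597: DF=(1 − 1229/36597·(0.960000+0.934200+0.888400))/(1+1229/36597) = 8771/10000 ≈ 0.877100
step 5 [5y] zero: DF = P = 4259/5000 ≈ 0.851800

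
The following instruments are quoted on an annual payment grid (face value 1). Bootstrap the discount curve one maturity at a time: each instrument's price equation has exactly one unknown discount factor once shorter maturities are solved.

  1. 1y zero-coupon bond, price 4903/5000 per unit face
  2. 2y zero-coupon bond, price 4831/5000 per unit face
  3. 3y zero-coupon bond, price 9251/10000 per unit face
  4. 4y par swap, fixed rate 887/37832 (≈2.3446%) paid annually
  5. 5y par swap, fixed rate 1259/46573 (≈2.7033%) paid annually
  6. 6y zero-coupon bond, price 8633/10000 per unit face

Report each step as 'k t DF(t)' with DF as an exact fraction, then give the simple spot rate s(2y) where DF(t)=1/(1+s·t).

step 1 [1y] zero: DF = P = 4903/5000 ≈ 0.980600
step 2 [2y] zero: DF = P = 4831/5000 ≈ 0.966200
step 3 [3y] zero: DF = P = 9251/10000 ≈ 0.925100
step 4 [4y] swap r/1=887/37832: DF=(1 − 887/37832·(0.980600+0.966200+0.925100))/(1+887/37832) = 9113/10000 ≈ 0.911300
step 5 [5y] swap r/1=1259/46573: DF=(1 − 1259/46573·(0.980600+0.966200+0.925100+0.911300))/(1+1259/46573) = 8741/10000 ≈ 0.874100
step 6 [6y] zero: DF = P = 8633/10000 ≈ 0.863300

1 1 4903/5000
2 2 4831/5000
3 3 9251/10000
4 4 9113/10000
5 5 8741/10000
6 6 8633/10000
s(2y) = (1/(4831/5000) − 1)/(2) = 169/9662 ≈ 1.7491%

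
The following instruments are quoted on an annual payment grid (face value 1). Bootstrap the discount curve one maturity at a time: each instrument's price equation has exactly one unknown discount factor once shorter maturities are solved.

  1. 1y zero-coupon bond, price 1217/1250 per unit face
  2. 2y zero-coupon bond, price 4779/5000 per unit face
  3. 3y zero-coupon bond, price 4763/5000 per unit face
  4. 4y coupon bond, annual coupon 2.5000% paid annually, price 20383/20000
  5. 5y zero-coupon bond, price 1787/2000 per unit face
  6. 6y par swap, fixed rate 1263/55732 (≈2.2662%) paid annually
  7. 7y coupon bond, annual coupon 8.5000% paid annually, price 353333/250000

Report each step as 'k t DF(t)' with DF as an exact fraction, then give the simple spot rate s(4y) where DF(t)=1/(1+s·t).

step 1 [1y] zero: DF = P = 1217/1250 ≈ 0.973600
step 2 [2y] zero: DF = P = 4779/5000 ≈ 0.955800
step 3 [3y] zero: DF = P = 4763/5000 ≈ 0.952600
step 4 [4y] bond c/1=1/40: DF=(20383/20000 − 1/40·(0.973600+0.955800+0.952600))/(1+1/40) = 231/250 ≈ 0.924000
step 5 [5y] zero: DF = P = 1787/2000 ≈ 0.893500
step 6 [6y] swap r/1=1263/55732: DF=(1 − 1263/55732·(0.973600+0.955800+0.952600+0.924000+0.893500))/(1+1263/55732) = 8737/10000 ≈ 0.873700
step 7 [7y] bond c/1=17/200: DF=(353333/250000 − 17/200·(0.973600+0.955800+0.952600+0.924000+0.893500+0.873700))/(1+17/200) = 433/500 ≈ 0.866000

1 1 1217/1250
2 2 4779/5000
3 3 4763/5000
4 4 231/250
5 5 1787/2000
6 6 8737/10000
7 7 433/500
s(4y) = (1/(231/250) − 1)/(4) = 19/924 ≈ 2.0563%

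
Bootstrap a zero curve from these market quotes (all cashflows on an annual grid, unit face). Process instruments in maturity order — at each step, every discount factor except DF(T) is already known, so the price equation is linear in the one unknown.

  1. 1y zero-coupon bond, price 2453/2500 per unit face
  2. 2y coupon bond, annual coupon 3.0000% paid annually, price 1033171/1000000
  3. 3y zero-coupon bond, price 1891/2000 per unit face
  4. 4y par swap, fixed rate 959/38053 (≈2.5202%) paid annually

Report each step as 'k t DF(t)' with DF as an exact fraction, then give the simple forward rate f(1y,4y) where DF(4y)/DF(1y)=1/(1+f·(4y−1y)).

step 1 [1y] zero: DF = P = 2453/2500 ≈ 0.981200
step 2 [2y] bond c/1=3/100: DF=(1033171/1000000 − 3/100·(0.981200))/(1+3/100) = 1949/2000 ≈ 0.974500
step 3 [3y] zero: DF = P = 1891/2000 ≈ 0.945500
step 4 [4y] swap r/1=959/38053: DF=(1 − 959/38053·(0.981200+0.974500+0.945500))/(1+959/38053) = 9041/10000 ≈ 0.904100

1 1 2453/2500
2 2 1949/2000
3 3 1891/2000
4 4 9041/10000
f(1y,4y) = ((2453/2500)/(9041/10000) − 1)/(3) = 257/9041 ≈ 2.8426%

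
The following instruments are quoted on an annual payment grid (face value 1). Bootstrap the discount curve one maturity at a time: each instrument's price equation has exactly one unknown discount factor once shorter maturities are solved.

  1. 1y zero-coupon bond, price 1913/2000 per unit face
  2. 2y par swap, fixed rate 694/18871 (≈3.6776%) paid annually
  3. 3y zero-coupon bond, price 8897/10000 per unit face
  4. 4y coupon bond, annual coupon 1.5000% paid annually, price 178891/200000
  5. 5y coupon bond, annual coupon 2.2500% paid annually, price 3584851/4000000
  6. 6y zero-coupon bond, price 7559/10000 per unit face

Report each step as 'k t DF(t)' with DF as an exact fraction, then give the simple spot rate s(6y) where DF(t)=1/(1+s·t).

step 1 [1y] zero: DF = P = 1913/2000 ≈ 0.956500
step 2 [2y] swap r/1=694/18871: DF=(1 − 694/18871·(0.956500))/(1+694/18871) = 4653/5000 ≈ 0.930600
step 3 [3y] zero: DF = P = 8897/10000 ≈ 0.889700
step 4 [4y] bond c/1=3/200: DF=(178891/200000 − 3/200·(0.956500+0.930600+0.889700))/(1+3/200) = 4201/5000 ≈ 0.840200
step 5 [5y] bond c/1=9/400: DF=(3584851/4000000 − 9/400·(0.956500+0.930600+0.889700+0.840200))/(1+9/400) = 7969/10000 ≈ 0.796900
step 6 [6y] zero: DF = P = 7559/10000 ≈ 0.755900

1 1 1913/2000
2 2 4653/5000
3 3 8897/10000
4 4 4201/5000
5 5 7969/10000
6 6 7559/10000
s(6y) = (1/(7559/10000) − 1)/(6) = 2441/45354 ≈ 5.3821%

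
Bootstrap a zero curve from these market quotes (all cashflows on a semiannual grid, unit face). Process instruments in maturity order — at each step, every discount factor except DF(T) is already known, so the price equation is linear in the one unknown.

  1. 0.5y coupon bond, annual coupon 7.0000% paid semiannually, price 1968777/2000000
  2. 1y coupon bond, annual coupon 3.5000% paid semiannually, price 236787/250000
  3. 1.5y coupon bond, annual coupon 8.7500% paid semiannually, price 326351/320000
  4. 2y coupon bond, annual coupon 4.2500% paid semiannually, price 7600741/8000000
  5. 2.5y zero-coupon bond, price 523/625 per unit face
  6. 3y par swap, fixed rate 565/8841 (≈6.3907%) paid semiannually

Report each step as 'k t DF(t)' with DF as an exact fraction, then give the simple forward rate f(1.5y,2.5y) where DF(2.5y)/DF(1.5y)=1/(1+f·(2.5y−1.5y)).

1 1/2 9511/10000
2 1 1829/2000
3 3/2 8989/10000
4 2 1091/1250
5 5/2 523/625
6 3 1661/2000
f(1.5y,2.5y) = ((8989/10000)/(523/625) − 1)/(1) = 621/8368 ≈ 7.4211%

step 1 [0.5y] bond c/2=7/200: DF=(1968777/2000000 − 7/200·(0))/(1+7/200) = 9511/10000 ≈ 0.951100
step 2 [1y] bond c/2=7/400: DF=(236787/250000 − 7/400·(0.951100))/(1+7/400) = 1829/2000 ≈ 0.914500
step 3 [1.5y] bond c/2=7/160: DF=(326351/320000 − 7/160·(0.951100+0.914500))/(1+7/160) = 8989/10000 ≈ 0.898900
step 4 [2y] bond c/2=17/800: DF=(7600741/8000000 − 17/800·(0.951100+0.914500+0.898900))/(1+17/800) = 1091/1250 ≈ 0.872800
step 5 [2.5y] zero: DF = P = 523/625 ≈ 0.836800
step 6 [3y] swap r/2=565/17682: DF=(1 − 565/17682·(0.951100+0.914500+0.898900+0.872800+0.836800))/(1+565/17682) = 1661/2000 ≈ 0.830500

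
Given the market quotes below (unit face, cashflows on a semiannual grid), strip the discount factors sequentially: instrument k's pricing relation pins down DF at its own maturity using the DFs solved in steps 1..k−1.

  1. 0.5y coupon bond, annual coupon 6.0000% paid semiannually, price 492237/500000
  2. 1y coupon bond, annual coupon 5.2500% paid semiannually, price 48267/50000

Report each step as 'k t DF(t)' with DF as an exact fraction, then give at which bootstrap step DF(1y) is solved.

step 1 [0.5y] bond c/2=3/100: DF=(492237/500000 − 3/100·(0))/(1+3/100) = 4779/5000 ≈ 0.955800
step 2 [1y] bond c/2=21/800: DF=(48267/50000 − 21/800·(0.955800))/(1+21/800) = 4581/5000 ≈ 0.916200

1 1/2 4779/5000
2 1 4581/5000
DF(1y) is solved at step 2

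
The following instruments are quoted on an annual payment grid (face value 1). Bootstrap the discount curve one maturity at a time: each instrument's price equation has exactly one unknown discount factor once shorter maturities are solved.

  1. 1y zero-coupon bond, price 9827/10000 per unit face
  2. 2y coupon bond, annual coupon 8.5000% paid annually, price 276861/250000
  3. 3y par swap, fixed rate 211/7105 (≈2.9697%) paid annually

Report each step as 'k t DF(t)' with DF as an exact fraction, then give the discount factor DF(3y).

1 1 9827/10000
2 2 9437/10000
3 3 2289/2500
DF(3y) = 2289/2500 ≈ 0.915600

step 1 [1y] zero: DF = P = 9827/10000 ≈ 0.982700
step 2 [2y] bond c/1=17/200: DF=(276861/250000 − 17/200·(0.982700))/(1+17/200) = 9437/10000 ≈ 0.943700
step 3 [3y] swap r/1=211/7105: DF=(1 − 211/7105·(0.982700+0.943700))/(1+211/7105) = 2289/2500 ≈ 0.915600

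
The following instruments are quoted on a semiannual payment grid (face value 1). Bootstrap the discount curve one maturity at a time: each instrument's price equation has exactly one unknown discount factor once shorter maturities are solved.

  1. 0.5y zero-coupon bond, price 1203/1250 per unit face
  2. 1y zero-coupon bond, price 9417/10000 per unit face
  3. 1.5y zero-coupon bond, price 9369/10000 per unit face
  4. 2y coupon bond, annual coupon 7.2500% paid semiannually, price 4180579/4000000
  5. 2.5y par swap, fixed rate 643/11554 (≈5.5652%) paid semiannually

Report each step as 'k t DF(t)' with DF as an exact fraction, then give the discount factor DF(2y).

1 1/2 1203/1250
2 1 9417/10000
3 3/2 9369/10000
4 2 2273/2500
5 5/2 4357/5000
DF(2y) = 2273/2500 ≈ 0.909200

step 1 [0.5y] zero: DF = P = 1203/1250 ≈ 0.962400
step 2 [1y] zero: DF = P = 9417/10000 ≈ 0.941700
step 3 [1.5y] zero: DF = P = 9369/10000 ≈ 0.936900
step 4 [2y] bond c/2=29/800: DF=(4180579/4000000 − 29/800·(0.962400+0.941700+0.936900))/(1+29/800) = 2273/2500 ≈ 0.909200
step 5 [2.5y] swap r/2=643/23108: DF=(1 − 643/23108·(0.962400+0.941700+0.936900+0.909200))/(1+643/23108) = 4357/5000 ≈ 0.871400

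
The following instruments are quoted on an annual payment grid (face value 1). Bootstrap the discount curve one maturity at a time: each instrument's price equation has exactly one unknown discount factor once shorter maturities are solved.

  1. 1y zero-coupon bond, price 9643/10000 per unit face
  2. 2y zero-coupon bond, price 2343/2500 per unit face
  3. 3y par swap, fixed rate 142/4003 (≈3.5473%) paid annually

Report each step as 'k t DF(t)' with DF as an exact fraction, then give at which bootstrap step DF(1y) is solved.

1 1 9643/10000
2 2 2343/2500
3 3 4503/5000
DF(1y) is solved at step 1

step 1 [1y] zero: DF = P = 9643/10000 ≈ 0.964300
step 2 [2y] zero: DF = P = 2343/2500 ≈ 0.937200
step 3 [3y] swap r/1=142/4003: DF=(1 − 142/4003·(0.964300+0.937200))/(1+142/4003) = 4503/5000 ≈ 0.900600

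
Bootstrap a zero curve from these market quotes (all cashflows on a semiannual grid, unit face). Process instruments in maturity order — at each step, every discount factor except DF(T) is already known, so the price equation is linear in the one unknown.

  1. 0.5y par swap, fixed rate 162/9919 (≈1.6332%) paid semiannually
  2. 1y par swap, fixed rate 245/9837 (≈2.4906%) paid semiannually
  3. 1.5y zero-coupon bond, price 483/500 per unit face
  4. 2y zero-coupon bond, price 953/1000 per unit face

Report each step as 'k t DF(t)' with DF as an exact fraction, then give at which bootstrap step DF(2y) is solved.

step 1 [0.5y] swap r/2=81/9919: DF=(1 − 81/9919·(0))/(1+81/9919) = 9919/10000 ≈ 0.991900
step 2 [1y] swap r/2=245/19674: DF=(1 − 245/19674·(0.991900))/(1+245/19674) = 1951/2000 ≈ 0.975500
step 3 [1.5y] zero: DF = P = 483/500 ≈ 0.966000
step 4 [2y] zero: DF = P = 953/1000 ≈ 0.953000

1 1/2 9919/10000
2 1 1951/2000
3 3/2 483/500
4 2 953/1000
DF(2y) is solved at step 4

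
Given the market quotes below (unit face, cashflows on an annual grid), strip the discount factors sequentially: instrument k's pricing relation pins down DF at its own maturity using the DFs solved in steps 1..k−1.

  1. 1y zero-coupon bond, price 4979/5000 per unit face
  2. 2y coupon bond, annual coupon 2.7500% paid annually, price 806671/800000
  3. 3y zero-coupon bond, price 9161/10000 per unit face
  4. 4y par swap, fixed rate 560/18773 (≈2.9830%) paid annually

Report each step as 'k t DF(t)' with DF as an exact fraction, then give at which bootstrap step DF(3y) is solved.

step 1 [1y] zero: DF = P = 4979/5000 ≈ 0.995800
step 2 [2y] bond c/1=11/400: DF=(806671/800000 − 11/400·(0.995800))/(1+11/400) = 9547/10000 ≈ 0.954700
step 3 [3y] zero: DF = P = 9161/10000 ≈ 0.916100
step 4 [4y] swap r/1=560/18773: DF=(1 − 560/18773·(0.995800+0.954700+0.916100))/(1+560/18773) = 111/125 ≈ 0.888000

1 1 4979/5000
2 2 9547/10000
3 3 9161/10000
4 4 111/125
DF(3y) is solved at step 3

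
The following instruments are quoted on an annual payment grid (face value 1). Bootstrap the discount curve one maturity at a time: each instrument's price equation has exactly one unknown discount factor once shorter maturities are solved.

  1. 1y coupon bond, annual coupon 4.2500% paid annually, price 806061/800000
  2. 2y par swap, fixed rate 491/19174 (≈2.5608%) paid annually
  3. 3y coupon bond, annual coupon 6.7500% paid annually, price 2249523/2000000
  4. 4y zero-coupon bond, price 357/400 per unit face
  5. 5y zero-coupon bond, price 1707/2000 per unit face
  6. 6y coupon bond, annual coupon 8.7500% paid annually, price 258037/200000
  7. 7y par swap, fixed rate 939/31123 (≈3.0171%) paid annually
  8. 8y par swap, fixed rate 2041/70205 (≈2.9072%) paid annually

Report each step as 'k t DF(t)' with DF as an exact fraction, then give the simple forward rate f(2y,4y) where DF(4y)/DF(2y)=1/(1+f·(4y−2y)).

step 1 [1y] bond c/1=17/400: DF=(806061/800000 − 17/400·(0))/(1+17/400) = 1933/2000 ≈ 0.966500
step 2 [2y] swap r/1=491/19174: DF=(1 − 491/19174·(0.966500))/(1+491/19174) = 9509/10000 ≈ 0.950900
step 3 [3y] bond c/1=27/400: DF=(2249523/2000000 − 27/400·(0.966500+0.950900))/(1+27/400) = 2331/2500 ≈ 0.932400
step 4 [4y] zero: DF = P = 357/400 ≈ 0.892500
step 5 [5y] zero: DF = P = 1707/2000 ≈ 0.853500
step 6 [6y] bond c/1=7/80: DF=(258037/200000 − 7/80·(0.966500+0.950900+0.932400+0.892500+0.853500))/(1+7/80) = 4083/5000 ≈ 0.816600
step 7 [7y] swap r/1=939/31123: DF=(1 − 939/31123·(0.966500+0.950900+0.932400+0.892500+0.853500+0.816600))/(1+939/31123) = 4061/5000 ≈ 0.812200
step 8 [8y] swap r/1=2041/70205: DF=(1 − 2041/70205·(0.966500+0.950900+0.932400+0.892500+0.853500+0.816600+0.812200))/(1+2041/70205) = 7959/10000 ≈ 0.795900

1 1 1933/2000
2 2 9509/10000
3 3 2331/2500
4 4 357/400
5 5 1707/2000
6 6 4083/5000
7 7 4061/5000
8 8 7959/10000
f(2y,4y) = ((9509/10000)/(357/400) − 1)/(2) = 292/8925 ≈ 3.2717%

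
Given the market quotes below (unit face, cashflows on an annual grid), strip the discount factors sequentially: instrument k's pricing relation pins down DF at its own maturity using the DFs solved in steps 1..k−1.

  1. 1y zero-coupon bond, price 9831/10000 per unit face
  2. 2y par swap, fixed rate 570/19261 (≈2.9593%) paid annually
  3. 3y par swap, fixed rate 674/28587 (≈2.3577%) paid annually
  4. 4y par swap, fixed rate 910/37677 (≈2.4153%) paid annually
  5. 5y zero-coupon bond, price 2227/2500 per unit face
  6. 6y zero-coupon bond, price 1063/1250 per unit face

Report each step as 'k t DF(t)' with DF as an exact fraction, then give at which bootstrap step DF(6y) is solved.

1 1 9831/10000
2 2 943/1000
3 3 4663/5000
4 4 909/1000
5 5 2227/2500
6 6 1063/1250
DF(6y) is solved at step 6

step 1 [1y] zero: DF = P = 9831/10000 ≈ 0.983100
step 2 [2y] swap r/1=570/19261: DF=(1 − 570/19261·(0.983100))/(1+570/19261) = 943/1000 ≈ 0.943000
step 3 [3y] swap r/1=674/28587: DF=(1 − 674/28587·(0.983100+0.943000))/(1+674/28587) = 4663/5000 ≈ 0.932600
step 4 [4y] swap r/1=910/37677: DF=(1 − 910/37677·(0.983100+0.943000+0.932600))/(1+910/37677) = 909/1000 ≈ 0.909000
step 5 [5y] zero: DF = P = 2227/2500 ≈ 0.890800
step 6 [6y] zero: DF = P = 1063/1250 ≈ 0.850400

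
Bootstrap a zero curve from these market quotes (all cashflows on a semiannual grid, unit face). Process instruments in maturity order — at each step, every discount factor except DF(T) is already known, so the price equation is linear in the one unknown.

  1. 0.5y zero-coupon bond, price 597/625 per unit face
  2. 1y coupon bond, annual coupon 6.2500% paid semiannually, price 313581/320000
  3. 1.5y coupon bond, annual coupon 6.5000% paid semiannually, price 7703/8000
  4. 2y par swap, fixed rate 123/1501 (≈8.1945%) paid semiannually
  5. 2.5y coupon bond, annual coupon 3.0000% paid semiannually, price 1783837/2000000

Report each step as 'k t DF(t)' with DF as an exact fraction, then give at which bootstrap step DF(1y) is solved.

step 1 [0.5y] zero: DF = P = 597/625 ≈ 0.955200
step 2 [1y] bond c/2=1/32: DF=(313581/320000 − 1/32·(0.955200))/(1+1/32) = 9213/10000 ≈ 0.921300
step 3 [1.5y] bond c/2=13/400: DF=(7703/8000 − 13/400·(0.955200+0.921300))/(1+13/400) = 1747/2000 ≈ 0.873500
step 4 [2y] swap r/2=123/3002: DF=(1 − 123/3002·(0.955200+0.921300+0.873500))/(1+123/3002) = 2131/2500 ≈ 0.852400
step 5 [2.5y] bond c/2=3/200: DF=(1783837/2000000 − 3/200·(0.955200+0.921300+0.873500+0.852400))/(1+3/200) = 1651/2000 ≈ 0.825500

1 1/2 597/625
2 1 9213/10000
3 3/2 1747/2000
4 2 2131/2500
5 5/2 1651/2000
DF(1y) is solved at step 2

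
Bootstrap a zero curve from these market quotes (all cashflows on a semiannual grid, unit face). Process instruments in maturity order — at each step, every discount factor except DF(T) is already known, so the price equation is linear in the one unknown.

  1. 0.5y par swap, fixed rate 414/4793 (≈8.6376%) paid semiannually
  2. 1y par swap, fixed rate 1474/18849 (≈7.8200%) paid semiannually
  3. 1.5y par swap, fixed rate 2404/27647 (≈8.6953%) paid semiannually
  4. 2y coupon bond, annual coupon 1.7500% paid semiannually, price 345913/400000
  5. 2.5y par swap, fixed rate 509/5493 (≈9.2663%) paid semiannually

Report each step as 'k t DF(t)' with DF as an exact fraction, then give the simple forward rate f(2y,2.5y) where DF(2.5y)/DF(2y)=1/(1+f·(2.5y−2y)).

1 1/2 4793/5000
2 1 9263/10000
3 3/2 4399/5000
4 2 8333/10000
5 5/2 1991/2500
f(2y,2.5y) = ((8333/10000)/(1991/2500) − 1)/(1/2) = 369/3982 ≈ 9.2667%

step 1 [0.5y] swap r/2=207/4793: DF=(1 − 207/4793·(0))/(1+207/4793) = 4793/5000 ≈ 0.958600
step 2 [1y] swap r/2=737/18849: DF=(1 − 737/18849·(0.958600))/(1+737/18849) = 9263/10000 ≈ 0.926300
step 3 [1.5y] swap r/2=1202/27647: DF=(1 − 1202/27647·(0.958600+0.926300))/(1+1202/27647) = 4399/5000 ≈ 0.879800
step 4 [2y] bond c/2=7/800: DF=(345913/400000 − 7/800·(0.958600+0.926300+0.879800))/(1+7/800) = 8333/10000 ≈ 0.833300
step 5 [2.5y] swap r/2=509/10986: DF=(1 − 509/10986·(0.958600+0.926300+0.879800+0.833300))/(1+509/10986) = 1991/2500 ≈ 0.796400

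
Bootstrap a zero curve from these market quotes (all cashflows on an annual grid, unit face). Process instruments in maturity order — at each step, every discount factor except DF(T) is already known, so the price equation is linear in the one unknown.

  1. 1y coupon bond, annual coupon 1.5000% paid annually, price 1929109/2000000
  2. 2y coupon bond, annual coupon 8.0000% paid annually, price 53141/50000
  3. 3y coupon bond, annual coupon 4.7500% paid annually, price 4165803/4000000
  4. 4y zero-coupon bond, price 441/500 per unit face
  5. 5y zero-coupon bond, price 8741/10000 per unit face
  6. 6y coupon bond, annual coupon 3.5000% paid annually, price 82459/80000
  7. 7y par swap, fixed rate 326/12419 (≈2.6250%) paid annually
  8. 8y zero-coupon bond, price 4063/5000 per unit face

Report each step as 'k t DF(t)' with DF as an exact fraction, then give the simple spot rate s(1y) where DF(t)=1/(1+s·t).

1 1 9503/10000
2 2 9137/10000
3 3 9097/10000
4 4 441/500
5 5 8741/10000
6 6 8427/10000
7 7 837/1000
8 8 4063/5000
s(1y) = (1/(9503/10000) − 1)/(1) = 497/9503 ≈ 5.2299%

step 1 [1y] bond c/1=3/200: DF=(1929109/2000000 − 3/200·(0))/(1+3/200) = 9503/10000 ≈ 0.950300
step 2 [2y] bond c/1=2/25: DF=(53141/50000 − 2/25·(0.950300))/(1+2/25) = 9137/10000 ≈ 0.913700
step 3 [3y] bond c/1=19/400: DF=(4165803/4000000 − 19/400·(0.950300+0.913700))/(1+19/400) = 9097/10000 ≈ 0.909700
step 4 [4y] zero: DF = P = 441/500 ≈ 0.882000
step 5 [5y] zero: DF = P = 8741/10000 ≈ 0.874100
step 6 [6y] bond c/1=7/200: DF=(82459/80000 − 7/200·(0.950300+0.913700+0.909700+0.882000+0.874100))/(1+7/200) = 8427/10000 ≈ 0.842700
step 7 [7y] swap r/1=326/12419: DF=(1 − 326/12419·(0.950300+0.913700+0.909700+0.882000+0.874100+0.842700))/(1+326/12419) = 837/1000 ≈ 0.837000
step 8 [8y] zero: DF = P = 4063/5000 ≈ 0.812600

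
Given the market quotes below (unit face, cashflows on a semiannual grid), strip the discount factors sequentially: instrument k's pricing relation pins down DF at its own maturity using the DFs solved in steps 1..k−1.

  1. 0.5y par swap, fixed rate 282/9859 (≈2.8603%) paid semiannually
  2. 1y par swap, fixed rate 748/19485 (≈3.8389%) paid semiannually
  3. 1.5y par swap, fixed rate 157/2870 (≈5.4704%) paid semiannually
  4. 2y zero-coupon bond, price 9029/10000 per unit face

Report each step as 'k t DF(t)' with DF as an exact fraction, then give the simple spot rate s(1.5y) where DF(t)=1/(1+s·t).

step 1 [0.5y] swap r/2=141/9859: DF=(1 − 141/9859·(0))/(1+141/9859) = 9859/10000 ≈ 0.985900
step 2 [1y] swap r/2=374/19485: DF=(1 − 374/19485·(0.985900))/(1+374/19485) = 4813/5000 ≈ 0.962600
step 3 [1.5y] swap r/2=157/5740: DF=(1 − 157/5740·(0.985900+0.962600))/(1+157/5740) = 1843/2000 ≈ 0.921500
step 4 [2y] zero: DF = P = 9029/10000 ≈ 0.902900

1 1/2 9859/10000
2 1 4813/5000
3 3/2 1843/2000
4 2 9029/10000
s(1.5y) = (1/(1843/2000) − 1)/(3/2) = 314/5529 ≈ 5.6791%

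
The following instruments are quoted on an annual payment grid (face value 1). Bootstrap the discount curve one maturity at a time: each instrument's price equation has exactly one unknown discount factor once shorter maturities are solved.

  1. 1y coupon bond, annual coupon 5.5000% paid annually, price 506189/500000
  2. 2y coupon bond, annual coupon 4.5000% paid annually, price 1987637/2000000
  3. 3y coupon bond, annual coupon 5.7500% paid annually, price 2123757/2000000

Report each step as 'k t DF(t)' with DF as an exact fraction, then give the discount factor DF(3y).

step 1 [1y] bond c/1=11/200: DF=(506189/500000 − 11/200·(0))/(1+11/200) = 2399/2500 ≈ 0.959600
step 2 [2y] bond c/1=9/200: DF=(1987637/2000000 − 9/200·(0.959600))/(1+9/200) = 9097/10000 ≈ 0.909700
step 3 [3y] bond c/1=23/400: DF=(2123757/2000000 − 23/400·(0.959600+0.909700))/(1+23/400) = 361/400 ≈ 0.902500

1 1 2399/2500
2 2 9097/10000
3 3 361/400
DF(3y) = 361/400 ≈ 0.902500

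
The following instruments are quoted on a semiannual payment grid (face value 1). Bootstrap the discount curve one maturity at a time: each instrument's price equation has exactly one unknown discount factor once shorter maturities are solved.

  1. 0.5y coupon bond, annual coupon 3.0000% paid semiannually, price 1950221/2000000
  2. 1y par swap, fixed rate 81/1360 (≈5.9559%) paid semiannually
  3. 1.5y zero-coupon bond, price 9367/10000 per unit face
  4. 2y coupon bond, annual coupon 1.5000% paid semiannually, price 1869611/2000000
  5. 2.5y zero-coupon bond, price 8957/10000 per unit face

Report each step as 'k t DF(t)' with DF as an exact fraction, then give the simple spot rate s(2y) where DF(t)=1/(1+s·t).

1 1/2 9607/10000
2 1 9433/10000
3 3/2 9367/10000
4 2 9067/10000
5 5/2 8957/10000
s(2y) = (1/(9067/10000) − 1)/(2) = 933/18134 ≈ 5.1450%

step 1 [0.5y] bond c/2=3/200: DF=(1950221/2000000 − 3/200·(0))/(1+3/200) = 9607/10000 ≈ 0.960700
step 2 [1y] swap r/2=81/2720: DF=(1 − 81/2720·(0.960700))/(1+81/2720) = 9433/10000 ≈ 0.943300
step 3 [1.5y] zero: DF = P = 9367/10000 ≈ 0.936700
step 4 [2y] bond c/2=3/400: DF=(1869611/2000000 − 3/400·(0.960700+0.943300+0.936700))/(1+3/400) = 9067/10000 ≈ 0.906700
step 5 [2.5y] zero: DF = P = 8957/10000 ≈ 0.895700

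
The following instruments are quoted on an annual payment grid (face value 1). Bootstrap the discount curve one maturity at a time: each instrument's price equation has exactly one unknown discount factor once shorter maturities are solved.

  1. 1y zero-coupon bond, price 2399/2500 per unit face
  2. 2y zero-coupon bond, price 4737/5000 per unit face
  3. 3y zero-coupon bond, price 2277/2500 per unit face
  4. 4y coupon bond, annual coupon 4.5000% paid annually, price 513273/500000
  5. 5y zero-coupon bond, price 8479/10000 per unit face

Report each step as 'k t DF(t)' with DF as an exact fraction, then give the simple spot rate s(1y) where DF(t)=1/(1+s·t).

step 1 [1y] zero: DF = P = 2399/2500 ≈ 0.959600
step 2 [2y] zero: DF = P = 4737/5000 ≈ 0.947400
step 3 [3y] zero: DF = P = 2277/2500 ≈ 0.910800
step 4 [4y] bond c/1=9/200: DF=(513273/500000 − 9/200·(0.959600+0.947400+0.910800))/(1+9/200) = 861/1000 ≈ 0.861000
step 5 [5y] zero: DF = P = 8479/10000 ≈ 0.847900

1 1 2399/2500
2 2 4737/5000
3 3 2277/2500
4 4 861/1000
5 5 8479/10000
s(1y) = (1/(2399/2500) − 1)/(1) = 101/2399 ≈ 4.2101%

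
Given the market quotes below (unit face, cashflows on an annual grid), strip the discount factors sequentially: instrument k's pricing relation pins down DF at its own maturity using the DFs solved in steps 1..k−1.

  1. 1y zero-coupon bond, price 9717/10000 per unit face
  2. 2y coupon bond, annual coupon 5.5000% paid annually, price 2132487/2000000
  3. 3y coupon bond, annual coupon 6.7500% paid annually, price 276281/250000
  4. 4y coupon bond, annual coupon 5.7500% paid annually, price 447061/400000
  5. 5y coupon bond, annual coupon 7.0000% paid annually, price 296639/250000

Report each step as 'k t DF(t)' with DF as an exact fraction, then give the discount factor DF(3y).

1 1 9717/10000
2 2 24/25
3 3 9131/10000
4 4 4511/5000
5 5 4319/5000
DF(3y) = 9131/10000 ≈ 0.913100

step 1 [1y] zero: DF = P = 9717/10000 ≈ 0.971700
step 2 [2y] bond c/1=11/200: DF=(2132487/2000000 − 11/200·(0.971700))/(1+11/200) = 24/25 ≈ 0.960000
step 3 [3y] bond c/1=27/400: DF=(276281/250000 − 27/400·(0.971700+0.960000))/(1+27/400) = 9131/10000 ≈ 0.913100
step 4 [4y] bond c/1=23/400: DF=(447061/400000 − 23/400·(0.971700+0.960000+0.913100))/(1+23/400) = 4511/5000 ≈ 0.902200
step 5 [5y] bond c/1=7/100: DF=(296639/250000 − 7/100·(0.971700+0.960000+0.913100+0.902200))/(1+7/100) = 4319/5000 ≈ 0.863800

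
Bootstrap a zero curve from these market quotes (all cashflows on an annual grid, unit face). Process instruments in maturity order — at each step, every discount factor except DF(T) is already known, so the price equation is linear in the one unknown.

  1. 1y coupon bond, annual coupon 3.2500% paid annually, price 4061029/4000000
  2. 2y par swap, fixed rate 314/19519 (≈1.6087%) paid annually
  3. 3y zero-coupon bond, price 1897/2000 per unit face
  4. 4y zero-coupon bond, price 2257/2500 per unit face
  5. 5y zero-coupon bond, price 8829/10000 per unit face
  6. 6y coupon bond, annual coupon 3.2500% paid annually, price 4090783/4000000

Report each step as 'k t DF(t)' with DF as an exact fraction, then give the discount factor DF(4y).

step 1 [1y] bond c/1=13/400: DF=(4061029/4000000 − 13/400·(0))/(1+13/400) = 9833/10000 ≈ 0.983300
step 2 [2y] swap r/1=314/19519: DF=(1 − 314/19519·(0.983300))/(1+314/19519) = 4843/5000 ≈ 0.968600
step 3 [3y] zero: DF = P = 1897/2000 ≈ 0.948500
step 4 [4y] zero: DF = P = 2257/2500 ≈ 0.902800
step 5 [5y] zero: DF = P = 8829/10000 ≈ 0.882900
step 6 [6y] bond c/1=13/400: DF=(4090783/4000000 − 13/400·(0.983300+0.968600+0.948500+0.902800+0.882900))/(1+13/400) = 843/1000 ≈ 0.843000

1 1 9833/10000
2 2 4843/5000
3 3 1897/2000
4 4 2257/2500
5 5 8829/10000
6 6 843/1000
DF(4y) = 2257/2500 ≈ 0.902800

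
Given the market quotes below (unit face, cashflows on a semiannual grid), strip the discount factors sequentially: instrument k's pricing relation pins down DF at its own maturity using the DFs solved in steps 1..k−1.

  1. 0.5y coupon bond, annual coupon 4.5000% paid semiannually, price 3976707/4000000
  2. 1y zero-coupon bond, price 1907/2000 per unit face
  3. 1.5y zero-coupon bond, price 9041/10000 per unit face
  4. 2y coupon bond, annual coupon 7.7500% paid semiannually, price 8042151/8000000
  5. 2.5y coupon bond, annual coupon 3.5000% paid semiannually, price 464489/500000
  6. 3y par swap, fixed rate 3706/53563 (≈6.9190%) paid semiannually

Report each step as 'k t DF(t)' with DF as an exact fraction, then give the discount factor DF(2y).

1 1/2 9723/10000
2 1 1907/2000
3 3/2 9041/10000
4 2 4311/5000
5 5/2 1699/2000
6 3 8147/10000
DF(2y) = 4311/5000 ≈ 0.862200

step 1 [0.5y] bond c/2=9/400: DF=(3976707/4000000 − 9/400·(0))/(1+9/400) = 9723/10000 ≈ 0.972300
step 2 [1y] zero: DF = P = 1907/2000 ≈ 0.953500
step 3 [1.5y] zero: DF = P = 9041/10000 ≈ 0.904100
step 4 [2y] bond c/2=31/800: DF=(8042151/8000000 − 31/800·(0.972300+0.953500+0.904100))/(1+31/800) = 4311/5000 ≈ 0.862200
step 5 [2.5y] bond c/2=7/400: DF=(464489/500000 − 7/400·(0.972300+0.953500+0.904100+0.862200))/(1+7/400) = 1699/2000 ≈ 0.849500
step 6 [3y] swap r/2=1853/53563: DF=(1 − 1853/53563·(0.972300+0.953500+0.904100+0.862200+0.849500))/(1+1853/53563) = 8147/10000 ≈ 0.814700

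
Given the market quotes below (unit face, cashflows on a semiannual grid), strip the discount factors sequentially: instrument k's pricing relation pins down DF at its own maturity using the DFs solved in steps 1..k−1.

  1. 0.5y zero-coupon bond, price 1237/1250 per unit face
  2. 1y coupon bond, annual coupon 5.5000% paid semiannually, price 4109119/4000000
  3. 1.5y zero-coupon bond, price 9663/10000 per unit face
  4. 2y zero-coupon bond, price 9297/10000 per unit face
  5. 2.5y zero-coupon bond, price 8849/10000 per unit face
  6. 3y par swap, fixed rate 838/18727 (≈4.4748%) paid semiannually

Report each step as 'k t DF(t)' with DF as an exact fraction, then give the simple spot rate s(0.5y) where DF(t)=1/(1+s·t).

step 1 [0.5y] zero: DF = P = 1237/1250 ≈ 0.989600
step 2 [1y] bond c/2=11/400: DF=(4109119/4000000 − 11/400·(0.989600))/(1+11/400) = 9733/10000 ≈ 0.973300
step 3 [1.5y] zero: DF = P = 9663/10000 ≈ 0.966300
step 4 [2y] zero: DF = P = 9297/10000 ≈ 0.929700
step 5 [2.5y] zero: DF = P = 8849/10000 ≈ 0.884900
step 6 [3y] swap r/2=419/18727: DF=(1 − 419/18727·(0.989600+0.973300+0.966300+0.929700+0.884900))/(1+419/18727) = 8743/10000 ≈ 0.874300

1 1/2 1237/1250
2 1 9733/10000
3 3/2 9663/10000
4 2 9297/10000
5 5/2 8849/10000
6 3 8743/10000
s(0.5y) = (1/(1237/1250) − 1)/(1/2) = 26/1237 ≈ 2.1019%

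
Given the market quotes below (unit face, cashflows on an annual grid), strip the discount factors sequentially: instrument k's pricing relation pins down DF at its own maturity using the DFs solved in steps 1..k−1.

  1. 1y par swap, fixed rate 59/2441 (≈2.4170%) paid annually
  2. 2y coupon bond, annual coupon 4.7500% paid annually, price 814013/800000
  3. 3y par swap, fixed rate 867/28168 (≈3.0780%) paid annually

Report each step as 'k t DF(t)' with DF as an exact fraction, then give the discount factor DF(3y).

step 1 [1y] swap r/1=59/2441: DF=(1 − 59/2441·(0))/(1+59/2441) = 2441/2500 ≈ 0.976400
step 2 [2y] bond c/1=19/400: DF=(814013/800000 − 19/400·(0.976400))/(1+19/400) = 9271/10000 ≈ 0.927100
step 3 [3y] swap r/1=867/28168: DF=(1 − 867/28168·(0.976400+0.927100))/(1+867/28168) = 9133/10000 ≈ 0.913300

1 1 2441/2500
2 2 9271/10000
3 3 9133/10000
DF(3y) = 9133/10000 ≈ 0.913300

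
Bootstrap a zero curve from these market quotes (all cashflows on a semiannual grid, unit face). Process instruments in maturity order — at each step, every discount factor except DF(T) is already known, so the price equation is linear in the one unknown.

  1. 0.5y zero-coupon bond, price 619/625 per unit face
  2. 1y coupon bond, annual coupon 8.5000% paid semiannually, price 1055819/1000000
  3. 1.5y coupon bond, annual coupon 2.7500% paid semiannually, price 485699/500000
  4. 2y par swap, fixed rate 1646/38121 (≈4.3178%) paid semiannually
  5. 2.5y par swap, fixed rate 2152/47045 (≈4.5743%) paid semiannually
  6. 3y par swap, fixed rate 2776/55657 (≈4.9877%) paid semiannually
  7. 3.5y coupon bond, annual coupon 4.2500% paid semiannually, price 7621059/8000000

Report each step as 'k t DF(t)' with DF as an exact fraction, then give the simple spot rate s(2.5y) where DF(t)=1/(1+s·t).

1 1/2 619/625
2 1 2431/2500
3 3/2 2329/2500
4 2 9177/10000
5 5/2 2231/2500
6 3 2153/2500
7 7/2 817/1000
s(2.5y) = (1/(2231/2500) − 1)/(5/2) = 538/11155 ≈ 4.8229%

step 1 [0.5y] zero: DF = P = 619/625 ≈ 0.990400
step 2 [1y] bond c/2=17/400: DF=(1055819/1000000 − 17/400·(0.990400))/(1+17/400) = 2431/2500 ≈ 0.972400
step 3 [1.5y] bond c/2=11/800: DF=(485699/500000 − 11/800·(0.990400+0.972400))/(1+11/800) = 2329/2500 ≈ 0.931600
step 4 [2y] swap r/2=823/38121: DF=(1 − 823/38121·(0.990400+0.972400+0.931600))/(1+823/38121) = 9177/10000 ≈ 0.917700
step 5 [2.5y] swap r/2=1076/47045: DF=(1 − 1076/47045·(0.990400+0.972400+0.931600+0.917700))/(1+1076/47045) = 2231/2500 ≈ 0.892400
step 6 [3y] swap r/2=1388/55657: DF=(1 − 1388/55657·(0.990400+0.972400+0.931600+0.917700+0.892400))/(1+1388/55657) = 2153/2500 ≈ 0.861200
step 7 [3.5y] bond c/2=17/800: DF=(7621059/8000000 − 17/800·(0.990400+0.972400+0.931600+0.917700+0.892400+0.861200))/(1+17/800) = 817/1000 ≈ 0.817000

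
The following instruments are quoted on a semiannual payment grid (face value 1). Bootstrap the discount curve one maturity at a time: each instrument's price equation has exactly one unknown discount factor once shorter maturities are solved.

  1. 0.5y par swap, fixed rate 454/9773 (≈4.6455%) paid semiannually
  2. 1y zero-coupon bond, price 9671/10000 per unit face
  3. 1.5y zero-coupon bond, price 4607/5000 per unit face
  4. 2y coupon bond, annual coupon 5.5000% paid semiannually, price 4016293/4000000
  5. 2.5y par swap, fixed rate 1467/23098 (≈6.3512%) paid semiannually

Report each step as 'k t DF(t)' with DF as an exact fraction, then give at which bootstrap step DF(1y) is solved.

1 1/2 9773/10000
2 1 9671/10000
3 3/2 4607/5000
4 2 1801/2000
5 5/2 8533/10000
DF(1y) is solved at step 2

step 1 [0.5y] swap r/2=227/9773: DF=(1 − 227/9773·(0))/(1+227/9773) = 9773/10000 ≈ 0.977300
step 2 [1y] zero: DF = P = 9671/10000 ≈ 0.967100
step 3 [1.5y] zero: DF = P = 4607/5000 ≈ 0.921400
step 4 [2y] bond c/2=11/400: DF=(4016293/4000000 − 11/400·(0.977300+0.967100+0.921400))/(1+11/400) = 1801/2000 ≈ 0.900500
step 5 [2.5y] swap r/2=1467/46196: DF=(1 − 1467/46196·(0.977300+0.967100+0.921400+0.900500))/(1+1467/46196) = 8533/10000 ≈ 0.853300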